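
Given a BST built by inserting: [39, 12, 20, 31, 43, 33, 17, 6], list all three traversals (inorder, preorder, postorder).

Tree insertion order: [39, 12, 20, 31, 43, 33, 17, 6]
Tree (level-order array): [39, 12, 43, 6, 20, None, None, None, None, 17, 31, None, None, None, 33]
Inorder (L, root, R): [6, 12, 17, 20, 31, 33, 39, 43]
Preorder (root, L, R): [39, 12, 6, 20, 17, 31, 33, 43]
Postorder (L, R, root): [6, 17, 33, 31, 20, 12, 43, 39]


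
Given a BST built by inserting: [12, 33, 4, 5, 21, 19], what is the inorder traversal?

Tree insertion order: [12, 33, 4, 5, 21, 19]
Tree (level-order array): [12, 4, 33, None, 5, 21, None, None, None, 19]
Inorder traversal: [4, 5, 12, 19, 21, 33]


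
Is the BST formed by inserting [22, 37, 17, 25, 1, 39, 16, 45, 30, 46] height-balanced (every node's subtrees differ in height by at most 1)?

Tree (level-order array): [22, 17, 37, 1, None, 25, 39, None, 16, None, 30, None, 45, None, None, None, None, None, 46]
Definition: a tree is height-balanced if, at every node, |h(left) - h(right)| <= 1 (empty subtree has height -1).
Bottom-up per-node check:
  node 16: h_left=-1, h_right=-1, diff=0 [OK], height=0
  node 1: h_left=-1, h_right=0, diff=1 [OK], height=1
  node 17: h_left=1, h_right=-1, diff=2 [FAIL (|1--1|=2 > 1)], height=2
  node 30: h_left=-1, h_right=-1, diff=0 [OK], height=0
  node 25: h_left=-1, h_right=0, diff=1 [OK], height=1
  node 46: h_left=-1, h_right=-1, diff=0 [OK], height=0
  node 45: h_left=-1, h_right=0, diff=1 [OK], height=1
  node 39: h_left=-1, h_right=1, diff=2 [FAIL (|-1-1|=2 > 1)], height=2
  node 37: h_left=1, h_right=2, diff=1 [OK], height=3
  node 22: h_left=2, h_right=3, diff=1 [OK], height=4
Node 17 violates the condition: |1 - -1| = 2 > 1.
Result: Not balanced


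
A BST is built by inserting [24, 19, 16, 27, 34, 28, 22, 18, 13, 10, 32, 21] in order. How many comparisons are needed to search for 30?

Search path for 30: 24 -> 27 -> 34 -> 28 -> 32
Found: False
Comparisons: 5


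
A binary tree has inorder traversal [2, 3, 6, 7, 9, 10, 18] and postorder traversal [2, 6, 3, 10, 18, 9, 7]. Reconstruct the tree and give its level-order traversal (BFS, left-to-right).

Inorder:   [2, 3, 6, 7, 9, 10, 18]
Postorder: [2, 6, 3, 10, 18, 9, 7]
Algorithm: postorder visits root last, so walk postorder right-to-left;
each value is the root of the current inorder slice — split it at that
value, recurse on the right subtree first, then the left.
Recursive splits:
  root=7; inorder splits into left=[2, 3, 6], right=[9, 10, 18]
  root=9; inorder splits into left=[], right=[10, 18]
  root=18; inorder splits into left=[10], right=[]
  root=10; inorder splits into left=[], right=[]
  root=3; inorder splits into left=[2], right=[6]
  root=6; inorder splits into left=[], right=[]
  root=2; inorder splits into left=[], right=[]
Reconstructed level-order: [7, 3, 9, 2, 6, 18, 10]


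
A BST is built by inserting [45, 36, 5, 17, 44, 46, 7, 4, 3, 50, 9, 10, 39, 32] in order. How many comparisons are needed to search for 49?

Search path for 49: 45 -> 46 -> 50
Found: False
Comparisons: 3


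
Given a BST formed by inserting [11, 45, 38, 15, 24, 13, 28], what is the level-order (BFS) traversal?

Tree insertion order: [11, 45, 38, 15, 24, 13, 28]
Tree (level-order array): [11, None, 45, 38, None, 15, None, 13, 24, None, None, None, 28]
BFS from the root, enqueuing left then right child of each popped node:
  queue [11] -> pop 11, enqueue [45], visited so far: [11]
  queue [45] -> pop 45, enqueue [38], visited so far: [11, 45]
  queue [38] -> pop 38, enqueue [15], visited so far: [11, 45, 38]
  queue [15] -> pop 15, enqueue [13, 24], visited so far: [11, 45, 38, 15]
  queue [13, 24] -> pop 13, enqueue [none], visited so far: [11, 45, 38, 15, 13]
  queue [24] -> pop 24, enqueue [28], visited so far: [11, 45, 38, 15, 13, 24]
  queue [28] -> pop 28, enqueue [none], visited so far: [11, 45, 38, 15, 13, 24, 28]
Result: [11, 45, 38, 15, 13, 24, 28]


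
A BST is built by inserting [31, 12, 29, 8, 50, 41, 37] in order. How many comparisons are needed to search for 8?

Search path for 8: 31 -> 12 -> 8
Found: True
Comparisons: 3


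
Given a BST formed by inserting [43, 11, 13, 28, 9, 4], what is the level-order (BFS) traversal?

Tree insertion order: [43, 11, 13, 28, 9, 4]
Tree (level-order array): [43, 11, None, 9, 13, 4, None, None, 28]
BFS from the root, enqueuing left then right child of each popped node:
  queue [43] -> pop 43, enqueue [11], visited so far: [43]
  queue [11] -> pop 11, enqueue [9, 13], visited so far: [43, 11]
  queue [9, 13] -> pop 9, enqueue [4], visited so far: [43, 11, 9]
  queue [13, 4] -> pop 13, enqueue [28], visited so far: [43, 11, 9, 13]
  queue [4, 28] -> pop 4, enqueue [none], visited so far: [43, 11, 9, 13, 4]
  queue [28] -> pop 28, enqueue [none], visited so far: [43, 11, 9, 13, 4, 28]
Result: [43, 11, 9, 13, 4, 28]


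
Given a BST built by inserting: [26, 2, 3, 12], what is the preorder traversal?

Tree insertion order: [26, 2, 3, 12]
Tree (level-order array): [26, 2, None, None, 3, None, 12]
Preorder traversal: [26, 2, 3, 12]


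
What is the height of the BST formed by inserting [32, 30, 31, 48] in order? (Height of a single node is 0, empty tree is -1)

Insertion order: [32, 30, 31, 48]
Tree (level-order array): [32, 30, 48, None, 31]
Compute height bottom-up (empty subtree = -1):
  height(31) = 1 + max(-1, -1) = 0
  height(30) = 1 + max(-1, 0) = 1
  height(48) = 1 + max(-1, -1) = 0
  height(32) = 1 + max(1, 0) = 2
Height = 2


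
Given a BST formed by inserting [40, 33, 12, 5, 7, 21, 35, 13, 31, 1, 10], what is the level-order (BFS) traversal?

Tree insertion order: [40, 33, 12, 5, 7, 21, 35, 13, 31, 1, 10]
Tree (level-order array): [40, 33, None, 12, 35, 5, 21, None, None, 1, 7, 13, 31, None, None, None, 10]
BFS from the root, enqueuing left then right child of each popped node:
  queue [40] -> pop 40, enqueue [33], visited so far: [40]
  queue [33] -> pop 33, enqueue [12, 35], visited so far: [40, 33]
  queue [12, 35] -> pop 12, enqueue [5, 21], visited so far: [40, 33, 12]
  queue [35, 5, 21] -> pop 35, enqueue [none], visited so far: [40, 33, 12, 35]
  queue [5, 21] -> pop 5, enqueue [1, 7], visited so far: [40, 33, 12, 35, 5]
  queue [21, 1, 7] -> pop 21, enqueue [13, 31], visited so far: [40, 33, 12, 35, 5, 21]
  queue [1, 7, 13, 31] -> pop 1, enqueue [none], visited so far: [40, 33, 12, 35, 5, 21, 1]
  queue [7, 13, 31] -> pop 7, enqueue [10], visited so far: [40, 33, 12, 35, 5, 21, 1, 7]
  queue [13, 31, 10] -> pop 13, enqueue [none], visited so far: [40, 33, 12, 35, 5, 21, 1, 7, 13]
  queue [31, 10] -> pop 31, enqueue [none], visited so far: [40, 33, 12, 35, 5, 21, 1, 7, 13, 31]
  queue [10] -> pop 10, enqueue [none], visited so far: [40, 33, 12, 35, 5, 21, 1, 7, 13, 31, 10]
Result: [40, 33, 12, 35, 5, 21, 1, 7, 13, 31, 10]


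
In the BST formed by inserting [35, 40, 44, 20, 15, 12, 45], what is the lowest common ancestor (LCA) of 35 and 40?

Tree insertion order: [35, 40, 44, 20, 15, 12, 45]
Tree (level-order array): [35, 20, 40, 15, None, None, 44, 12, None, None, 45]
In a BST, the LCA of p=35, q=40 is the first node v on the
root-to-leaf path with p <= v <= q (go left if both < v, right if both > v).
Walk from root:
  at 35: 35 <= 35 <= 40, this is the LCA
LCA = 35


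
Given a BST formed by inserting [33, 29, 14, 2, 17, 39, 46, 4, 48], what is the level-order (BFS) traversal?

Tree insertion order: [33, 29, 14, 2, 17, 39, 46, 4, 48]
Tree (level-order array): [33, 29, 39, 14, None, None, 46, 2, 17, None, 48, None, 4]
BFS from the root, enqueuing left then right child of each popped node:
  queue [33] -> pop 33, enqueue [29, 39], visited so far: [33]
  queue [29, 39] -> pop 29, enqueue [14], visited so far: [33, 29]
  queue [39, 14] -> pop 39, enqueue [46], visited so far: [33, 29, 39]
  queue [14, 46] -> pop 14, enqueue [2, 17], visited so far: [33, 29, 39, 14]
  queue [46, 2, 17] -> pop 46, enqueue [48], visited so far: [33, 29, 39, 14, 46]
  queue [2, 17, 48] -> pop 2, enqueue [4], visited so far: [33, 29, 39, 14, 46, 2]
  queue [17, 48, 4] -> pop 17, enqueue [none], visited so far: [33, 29, 39, 14, 46, 2, 17]
  queue [48, 4] -> pop 48, enqueue [none], visited so far: [33, 29, 39, 14, 46, 2, 17, 48]
  queue [4] -> pop 4, enqueue [none], visited so far: [33, 29, 39, 14, 46, 2, 17, 48, 4]
Result: [33, 29, 39, 14, 46, 2, 17, 48, 4]


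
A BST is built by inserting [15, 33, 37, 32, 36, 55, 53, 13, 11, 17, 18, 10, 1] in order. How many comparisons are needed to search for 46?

Search path for 46: 15 -> 33 -> 37 -> 55 -> 53
Found: False
Comparisons: 5


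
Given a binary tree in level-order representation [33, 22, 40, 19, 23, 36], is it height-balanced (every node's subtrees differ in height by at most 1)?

Tree (level-order array): [33, 22, 40, 19, 23, 36]
Definition: a tree is height-balanced if, at every node, |h(left) - h(right)| <= 1 (empty subtree has height -1).
Bottom-up per-node check:
  node 19: h_left=-1, h_right=-1, diff=0 [OK], height=0
  node 23: h_left=-1, h_right=-1, diff=0 [OK], height=0
  node 22: h_left=0, h_right=0, diff=0 [OK], height=1
  node 36: h_left=-1, h_right=-1, diff=0 [OK], height=0
  node 40: h_left=0, h_right=-1, diff=1 [OK], height=1
  node 33: h_left=1, h_right=1, diff=0 [OK], height=2
All nodes satisfy the balance condition.
Result: Balanced


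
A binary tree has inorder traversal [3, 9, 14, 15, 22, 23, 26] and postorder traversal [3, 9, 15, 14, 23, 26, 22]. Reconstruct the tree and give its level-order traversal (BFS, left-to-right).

Inorder:   [3, 9, 14, 15, 22, 23, 26]
Postorder: [3, 9, 15, 14, 23, 26, 22]
Algorithm: postorder visits root last, so walk postorder right-to-left;
each value is the root of the current inorder slice — split it at that
value, recurse on the right subtree first, then the left.
Recursive splits:
  root=22; inorder splits into left=[3, 9, 14, 15], right=[23, 26]
  root=26; inorder splits into left=[23], right=[]
  root=23; inorder splits into left=[], right=[]
  root=14; inorder splits into left=[3, 9], right=[15]
  root=15; inorder splits into left=[], right=[]
  root=9; inorder splits into left=[3], right=[]
  root=3; inorder splits into left=[], right=[]
Reconstructed level-order: [22, 14, 26, 9, 15, 23, 3]


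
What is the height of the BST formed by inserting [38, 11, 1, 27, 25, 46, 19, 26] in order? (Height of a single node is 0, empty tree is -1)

Insertion order: [38, 11, 1, 27, 25, 46, 19, 26]
Tree (level-order array): [38, 11, 46, 1, 27, None, None, None, None, 25, None, 19, 26]
Compute height bottom-up (empty subtree = -1):
  height(1) = 1 + max(-1, -1) = 0
  height(19) = 1 + max(-1, -1) = 0
  height(26) = 1 + max(-1, -1) = 0
  height(25) = 1 + max(0, 0) = 1
  height(27) = 1 + max(1, -1) = 2
  height(11) = 1 + max(0, 2) = 3
  height(46) = 1 + max(-1, -1) = 0
  height(38) = 1 + max(3, 0) = 4
Height = 4


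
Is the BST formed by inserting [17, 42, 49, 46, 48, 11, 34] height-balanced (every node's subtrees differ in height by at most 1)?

Tree (level-order array): [17, 11, 42, None, None, 34, 49, None, None, 46, None, None, 48]
Definition: a tree is height-balanced if, at every node, |h(left) - h(right)| <= 1 (empty subtree has height -1).
Bottom-up per-node check:
  node 11: h_left=-1, h_right=-1, diff=0 [OK], height=0
  node 34: h_left=-1, h_right=-1, diff=0 [OK], height=0
  node 48: h_left=-1, h_right=-1, diff=0 [OK], height=0
  node 46: h_left=-1, h_right=0, diff=1 [OK], height=1
  node 49: h_left=1, h_right=-1, diff=2 [FAIL (|1--1|=2 > 1)], height=2
  node 42: h_left=0, h_right=2, diff=2 [FAIL (|0-2|=2 > 1)], height=3
  node 17: h_left=0, h_right=3, diff=3 [FAIL (|0-3|=3 > 1)], height=4
Node 49 violates the condition: |1 - -1| = 2 > 1.
Result: Not balanced


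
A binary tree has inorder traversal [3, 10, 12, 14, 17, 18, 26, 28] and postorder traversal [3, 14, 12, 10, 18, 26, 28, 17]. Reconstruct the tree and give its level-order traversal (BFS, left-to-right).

Inorder:   [3, 10, 12, 14, 17, 18, 26, 28]
Postorder: [3, 14, 12, 10, 18, 26, 28, 17]
Algorithm: postorder visits root last, so walk postorder right-to-left;
each value is the root of the current inorder slice — split it at that
value, recurse on the right subtree first, then the left.
Recursive splits:
  root=17; inorder splits into left=[3, 10, 12, 14], right=[18, 26, 28]
  root=28; inorder splits into left=[18, 26], right=[]
  root=26; inorder splits into left=[18], right=[]
  root=18; inorder splits into left=[], right=[]
  root=10; inorder splits into left=[3], right=[12, 14]
  root=12; inorder splits into left=[], right=[14]
  root=14; inorder splits into left=[], right=[]
  root=3; inorder splits into left=[], right=[]
Reconstructed level-order: [17, 10, 28, 3, 12, 26, 14, 18]


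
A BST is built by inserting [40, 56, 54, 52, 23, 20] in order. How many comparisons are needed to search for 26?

Search path for 26: 40 -> 23
Found: False
Comparisons: 2


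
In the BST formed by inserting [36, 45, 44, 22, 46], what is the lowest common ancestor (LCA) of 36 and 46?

Tree insertion order: [36, 45, 44, 22, 46]
Tree (level-order array): [36, 22, 45, None, None, 44, 46]
In a BST, the LCA of p=36, q=46 is the first node v on the
root-to-leaf path with p <= v <= q (go left if both < v, right if both > v).
Walk from root:
  at 36: 36 <= 36 <= 46, this is the LCA
LCA = 36


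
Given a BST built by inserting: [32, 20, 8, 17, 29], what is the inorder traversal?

Tree insertion order: [32, 20, 8, 17, 29]
Tree (level-order array): [32, 20, None, 8, 29, None, 17]
Inorder traversal: [8, 17, 20, 29, 32]


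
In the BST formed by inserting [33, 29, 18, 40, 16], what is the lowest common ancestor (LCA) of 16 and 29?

Tree insertion order: [33, 29, 18, 40, 16]
Tree (level-order array): [33, 29, 40, 18, None, None, None, 16]
In a BST, the LCA of p=16, q=29 is the first node v on the
root-to-leaf path with p <= v <= q (go left if both < v, right if both > v).
Walk from root:
  at 33: both 16 and 29 < 33, go left
  at 29: 16 <= 29 <= 29, this is the LCA
LCA = 29


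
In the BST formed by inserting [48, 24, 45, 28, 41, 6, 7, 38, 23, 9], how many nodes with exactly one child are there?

Tree built from: [48, 24, 45, 28, 41, 6, 7, 38, 23, 9]
Tree (level-order array): [48, 24, None, 6, 45, None, 7, 28, None, None, 23, None, 41, 9, None, 38]
Rule: These are nodes with exactly 1 non-null child.
Per-node child counts:
  node 48: 1 child(ren)
  node 24: 2 child(ren)
  node 6: 1 child(ren)
  node 7: 1 child(ren)
  node 23: 1 child(ren)
  node 9: 0 child(ren)
  node 45: 1 child(ren)
  node 28: 1 child(ren)
  node 41: 1 child(ren)
  node 38: 0 child(ren)
Matching nodes: [48, 6, 7, 23, 45, 28, 41]
Count of nodes with exactly one child: 7


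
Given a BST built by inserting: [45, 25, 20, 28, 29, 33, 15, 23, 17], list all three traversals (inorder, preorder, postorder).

Tree insertion order: [45, 25, 20, 28, 29, 33, 15, 23, 17]
Tree (level-order array): [45, 25, None, 20, 28, 15, 23, None, 29, None, 17, None, None, None, 33]
Inorder (L, root, R): [15, 17, 20, 23, 25, 28, 29, 33, 45]
Preorder (root, L, R): [45, 25, 20, 15, 17, 23, 28, 29, 33]
Postorder (L, R, root): [17, 15, 23, 20, 33, 29, 28, 25, 45]


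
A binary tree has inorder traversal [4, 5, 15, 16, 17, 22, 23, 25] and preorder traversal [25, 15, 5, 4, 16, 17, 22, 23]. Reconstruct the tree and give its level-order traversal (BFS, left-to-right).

Inorder:  [4, 5, 15, 16, 17, 22, 23, 25]
Preorder: [25, 15, 5, 4, 16, 17, 22, 23]
Algorithm: preorder visits root first, so consume preorder in order;
for each root, split the current inorder slice at that value into
left-subtree inorder and right-subtree inorder, then recurse.
Recursive splits:
  root=25; inorder splits into left=[4, 5, 15, 16, 17, 22, 23], right=[]
  root=15; inorder splits into left=[4, 5], right=[16, 17, 22, 23]
  root=5; inorder splits into left=[4], right=[]
  root=4; inorder splits into left=[], right=[]
  root=16; inorder splits into left=[], right=[17, 22, 23]
  root=17; inorder splits into left=[], right=[22, 23]
  root=22; inorder splits into left=[], right=[23]
  root=23; inorder splits into left=[], right=[]
Reconstructed level-order: [25, 15, 5, 16, 4, 17, 22, 23]


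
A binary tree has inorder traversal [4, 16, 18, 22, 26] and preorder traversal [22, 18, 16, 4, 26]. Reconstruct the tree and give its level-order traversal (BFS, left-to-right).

Inorder:  [4, 16, 18, 22, 26]
Preorder: [22, 18, 16, 4, 26]
Algorithm: preorder visits root first, so consume preorder in order;
for each root, split the current inorder slice at that value into
left-subtree inorder and right-subtree inorder, then recurse.
Recursive splits:
  root=22; inorder splits into left=[4, 16, 18], right=[26]
  root=18; inorder splits into left=[4, 16], right=[]
  root=16; inorder splits into left=[4], right=[]
  root=4; inorder splits into left=[], right=[]
  root=26; inorder splits into left=[], right=[]
Reconstructed level-order: [22, 18, 26, 16, 4]


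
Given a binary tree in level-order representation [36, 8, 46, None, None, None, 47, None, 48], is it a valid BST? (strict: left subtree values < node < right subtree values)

Level-order array: [36, 8, 46, None, None, None, 47, None, 48]
Validate using subtree bounds (lo, hi): at each node, require lo < value < hi,
then recurse left with hi=value and right with lo=value.
Preorder trace (stopping at first violation):
  at node 36 with bounds (-inf, +inf): OK
  at node 8 with bounds (-inf, 36): OK
  at node 46 with bounds (36, +inf): OK
  at node 47 with bounds (46, +inf): OK
  at node 48 with bounds (47, +inf): OK
No violation found at any node.
Result: Valid BST


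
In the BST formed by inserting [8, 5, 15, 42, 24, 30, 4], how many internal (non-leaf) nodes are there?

Tree built from: [8, 5, 15, 42, 24, 30, 4]
Tree (level-order array): [8, 5, 15, 4, None, None, 42, None, None, 24, None, None, 30]
Rule: An internal node has at least one child.
Per-node child counts:
  node 8: 2 child(ren)
  node 5: 1 child(ren)
  node 4: 0 child(ren)
  node 15: 1 child(ren)
  node 42: 1 child(ren)
  node 24: 1 child(ren)
  node 30: 0 child(ren)
Matching nodes: [8, 5, 15, 42, 24]
Count of internal (non-leaf) nodes: 5


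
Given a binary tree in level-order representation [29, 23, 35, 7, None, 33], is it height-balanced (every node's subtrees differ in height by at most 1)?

Tree (level-order array): [29, 23, 35, 7, None, 33]
Definition: a tree is height-balanced if, at every node, |h(left) - h(right)| <= 1 (empty subtree has height -1).
Bottom-up per-node check:
  node 7: h_left=-1, h_right=-1, diff=0 [OK], height=0
  node 23: h_left=0, h_right=-1, diff=1 [OK], height=1
  node 33: h_left=-1, h_right=-1, diff=0 [OK], height=0
  node 35: h_left=0, h_right=-1, diff=1 [OK], height=1
  node 29: h_left=1, h_right=1, diff=0 [OK], height=2
All nodes satisfy the balance condition.
Result: Balanced


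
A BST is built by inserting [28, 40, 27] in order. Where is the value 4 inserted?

Starting tree (level order): [28, 27, 40]
Insertion path: 28 -> 27
Result: insert 4 as left child of 27
Final tree (level order): [28, 27, 40, 4]


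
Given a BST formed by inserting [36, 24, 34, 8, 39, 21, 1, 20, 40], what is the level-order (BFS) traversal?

Tree insertion order: [36, 24, 34, 8, 39, 21, 1, 20, 40]
Tree (level-order array): [36, 24, 39, 8, 34, None, 40, 1, 21, None, None, None, None, None, None, 20]
BFS from the root, enqueuing left then right child of each popped node:
  queue [36] -> pop 36, enqueue [24, 39], visited so far: [36]
  queue [24, 39] -> pop 24, enqueue [8, 34], visited so far: [36, 24]
  queue [39, 8, 34] -> pop 39, enqueue [40], visited so far: [36, 24, 39]
  queue [8, 34, 40] -> pop 8, enqueue [1, 21], visited so far: [36, 24, 39, 8]
  queue [34, 40, 1, 21] -> pop 34, enqueue [none], visited so far: [36, 24, 39, 8, 34]
  queue [40, 1, 21] -> pop 40, enqueue [none], visited so far: [36, 24, 39, 8, 34, 40]
  queue [1, 21] -> pop 1, enqueue [none], visited so far: [36, 24, 39, 8, 34, 40, 1]
  queue [21] -> pop 21, enqueue [20], visited so far: [36, 24, 39, 8, 34, 40, 1, 21]
  queue [20] -> pop 20, enqueue [none], visited so far: [36, 24, 39, 8, 34, 40, 1, 21, 20]
Result: [36, 24, 39, 8, 34, 40, 1, 21, 20]


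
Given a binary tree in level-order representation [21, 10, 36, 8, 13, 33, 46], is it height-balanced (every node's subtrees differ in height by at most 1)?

Tree (level-order array): [21, 10, 36, 8, 13, 33, 46]
Definition: a tree is height-balanced if, at every node, |h(left) - h(right)| <= 1 (empty subtree has height -1).
Bottom-up per-node check:
  node 8: h_left=-1, h_right=-1, diff=0 [OK], height=0
  node 13: h_left=-1, h_right=-1, diff=0 [OK], height=0
  node 10: h_left=0, h_right=0, diff=0 [OK], height=1
  node 33: h_left=-1, h_right=-1, diff=0 [OK], height=0
  node 46: h_left=-1, h_right=-1, diff=0 [OK], height=0
  node 36: h_left=0, h_right=0, diff=0 [OK], height=1
  node 21: h_left=1, h_right=1, diff=0 [OK], height=2
All nodes satisfy the balance condition.
Result: Balanced


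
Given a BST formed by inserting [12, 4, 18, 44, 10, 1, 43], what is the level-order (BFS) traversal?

Tree insertion order: [12, 4, 18, 44, 10, 1, 43]
Tree (level-order array): [12, 4, 18, 1, 10, None, 44, None, None, None, None, 43]
BFS from the root, enqueuing left then right child of each popped node:
  queue [12] -> pop 12, enqueue [4, 18], visited so far: [12]
  queue [4, 18] -> pop 4, enqueue [1, 10], visited so far: [12, 4]
  queue [18, 1, 10] -> pop 18, enqueue [44], visited so far: [12, 4, 18]
  queue [1, 10, 44] -> pop 1, enqueue [none], visited so far: [12, 4, 18, 1]
  queue [10, 44] -> pop 10, enqueue [none], visited so far: [12, 4, 18, 1, 10]
  queue [44] -> pop 44, enqueue [43], visited so far: [12, 4, 18, 1, 10, 44]
  queue [43] -> pop 43, enqueue [none], visited so far: [12, 4, 18, 1, 10, 44, 43]
Result: [12, 4, 18, 1, 10, 44, 43]


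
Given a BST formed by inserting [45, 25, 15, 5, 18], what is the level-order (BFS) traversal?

Tree insertion order: [45, 25, 15, 5, 18]
Tree (level-order array): [45, 25, None, 15, None, 5, 18]
BFS from the root, enqueuing left then right child of each popped node:
  queue [45] -> pop 45, enqueue [25], visited so far: [45]
  queue [25] -> pop 25, enqueue [15], visited so far: [45, 25]
  queue [15] -> pop 15, enqueue [5, 18], visited so far: [45, 25, 15]
  queue [5, 18] -> pop 5, enqueue [none], visited so far: [45, 25, 15, 5]
  queue [18] -> pop 18, enqueue [none], visited so far: [45, 25, 15, 5, 18]
Result: [45, 25, 15, 5, 18]


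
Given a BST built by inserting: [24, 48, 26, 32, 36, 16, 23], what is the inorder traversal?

Tree insertion order: [24, 48, 26, 32, 36, 16, 23]
Tree (level-order array): [24, 16, 48, None, 23, 26, None, None, None, None, 32, None, 36]
Inorder traversal: [16, 23, 24, 26, 32, 36, 48]


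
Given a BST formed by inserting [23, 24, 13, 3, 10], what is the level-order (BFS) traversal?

Tree insertion order: [23, 24, 13, 3, 10]
Tree (level-order array): [23, 13, 24, 3, None, None, None, None, 10]
BFS from the root, enqueuing left then right child of each popped node:
  queue [23] -> pop 23, enqueue [13, 24], visited so far: [23]
  queue [13, 24] -> pop 13, enqueue [3], visited so far: [23, 13]
  queue [24, 3] -> pop 24, enqueue [none], visited so far: [23, 13, 24]
  queue [3] -> pop 3, enqueue [10], visited so far: [23, 13, 24, 3]
  queue [10] -> pop 10, enqueue [none], visited so far: [23, 13, 24, 3, 10]
Result: [23, 13, 24, 3, 10]


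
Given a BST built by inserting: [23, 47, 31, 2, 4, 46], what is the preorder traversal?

Tree insertion order: [23, 47, 31, 2, 4, 46]
Tree (level-order array): [23, 2, 47, None, 4, 31, None, None, None, None, 46]
Preorder traversal: [23, 2, 4, 47, 31, 46]


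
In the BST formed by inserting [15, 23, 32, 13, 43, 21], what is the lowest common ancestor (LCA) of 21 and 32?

Tree insertion order: [15, 23, 32, 13, 43, 21]
Tree (level-order array): [15, 13, 23, None, None, 21, 32, None, None, None, 43]
In a BST, the LCA of p=21, q=32 is the first node v on the
root-to-leaf path with p <= v <= q (go left if both < v, right if both > v).
Walk from root:
  at 15: both 21 and 32 > 15, go right
  at 23: 21 <= 23 <= 32, this is the LCA
LCA = 23


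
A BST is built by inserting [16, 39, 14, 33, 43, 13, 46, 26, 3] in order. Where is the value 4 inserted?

Starting tree (level order): [16, 14, 39, 13, None, 33, 43, 3, None, 26, None, None, 46]
Insertion path: 16 -> 14 -> 13 -> 3
Result: insert 4 as right child of 3
Final tree (level order): [16, 14, 39, 13, None, 33, 43, 3, None, 26, None, None, 46, None, 4]


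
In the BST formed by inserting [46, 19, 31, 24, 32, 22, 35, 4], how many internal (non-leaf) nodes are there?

Tree built from: [46, 19, 31, 24, 32, 22, 35, 4]
Tree (level-order array): [46, 19, None, 4, 31, None, None, 24, 32, 22, None, None, 35]
Rule: An internal node has at least one child.
Per-node child counts:
  node 46: 1 child(ren)
  node 19: 2 child(ren)
  node 4: 0 child(ren)
  node 31: 2 child(ren)
  node 24: 1 child(ren)
  node 22: 0 child(ren)
  node 32: 1 child(ren)
  node 35: 0 child(ren)
Matching nodes: [46, 19, 31, 24, 32]
Count of internal (non-leaf) nodes: 5


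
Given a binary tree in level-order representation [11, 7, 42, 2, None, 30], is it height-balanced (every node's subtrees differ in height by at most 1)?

Tree (level-order array): [11, 7, 42, 2, None, 30]
Definition: a tree is height-balanced if, at every node, |h(left) - h(right)| <= 1 (empty subtree has height -1).
Bottom-up per-node check:
  node 2: h_left=-1, h_right=-1, diff=0 [OK], height=0
  node 7: h_left=0, h_right=-1, diff=1 [OK], height=1
  node 30: h_left=-1, h_right=-1, diff=0 [OK], height=0
  node 42: h_left=0, h_right=-1, diff=1 [OK], height=1
  node 11: h_left=1, h_right=1, diff=0 [OK], height=2
All nodes satisfy the balance condition.
Result: Balanced


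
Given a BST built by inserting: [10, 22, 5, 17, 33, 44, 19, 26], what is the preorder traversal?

Tree insertion order: [10, 22, 5, 17, 33, 44, 19, 26]
Tree (level-order array): [10, 5, 22, None, None, 17, 33, None, 19, 26, 44]
Preorder traversal: [10, 5, 22, 17, 19, 33, 26, 44]


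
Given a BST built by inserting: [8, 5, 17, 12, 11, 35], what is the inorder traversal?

Tree insertion order: [8, 5, 17, 12, 11, 35]
Tree (level-order array): [8, 5, 17, None, None, 12, 35, 11]
Inorder traversal: [5, 8, 11, 12, 17, 35]


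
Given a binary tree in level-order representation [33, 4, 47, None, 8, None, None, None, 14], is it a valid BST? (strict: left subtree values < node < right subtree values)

Level-order array: [33, 4, 47, None, 8, None, None, None, 14]
Validate using subtree bounds (lo, hi): at each node, require lo < value < hi,
then recurse left with hi=value and right with lo=value.
Preorder trace (stopping at first violation):
  at node 33 with bounds (-inf, +inf): OK
  at node 4 with bounds (-inf, 33): OK
  at node 8 with bounds (4, 33): OK
  at node 14 with bounds (8, 33): OK
  at node 47 with bounds (33, +inf): OK
No violation found at any node.
Result: Valid BST


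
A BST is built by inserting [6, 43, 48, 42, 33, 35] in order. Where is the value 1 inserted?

Starting tree (level order): [6, None, 43, 42, 48, 33, None, None, None, None, 35]
Insertion path: 6
Result: insert 1 as left child of 6
Final tree (level order): [6, 1, 43, None, None, 42, 48, 33, None, None, None, None, 35]


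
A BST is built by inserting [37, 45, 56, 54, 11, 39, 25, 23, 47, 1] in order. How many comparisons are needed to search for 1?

Search path for 1: 37 -> 11 -> 1
Found: True
Comparisons: 3


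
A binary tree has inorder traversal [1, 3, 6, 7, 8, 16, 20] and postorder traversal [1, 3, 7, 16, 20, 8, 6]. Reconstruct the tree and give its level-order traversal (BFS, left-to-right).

Inorder:   [1, 3, 6, 7, 8, 16, 20]
Postorder: [1, 3, 7, 16, 20, 8, 6]
Algorithm: postorder visits root last, so walk postorder right-to-left;
each value is the root of the current inorder slice — split it at that
value, recurse on the right subtree first, then the left.
Recursive splits:
  root=6; inorder splits into left=[1, 3], right=[7, 8, 16, 20]
  root=8; inorder splits into left=[7], right=[16, 20]
  root=20; inorder splits into left=[16], right=[]
  root=16; inorder splits into left=[], right=[]
  root=7; inorder splits into left=[], right=[]
  root=3; inorder splits into left=[1], right=[]
  root=1; inorder splits into left=[], right=[]
Reconstructed level-order: [6, 3, 8, 1, 7, 20, 16]


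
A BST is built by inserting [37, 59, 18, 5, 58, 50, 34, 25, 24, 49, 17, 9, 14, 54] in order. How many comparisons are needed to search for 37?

Search path for 37: 37
Found: True
Comparisons: 1


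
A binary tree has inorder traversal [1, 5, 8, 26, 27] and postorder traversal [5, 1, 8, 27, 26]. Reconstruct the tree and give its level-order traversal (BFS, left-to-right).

Inorder:   [1, 5, 8, 26, 27]
Postorder: [5, 1, 8, 27, 26]
Algorithm: postorder visits root last, so walk postorder right-to-left;
each value is the root of the current inorder slice — split it at that
value, recurse on the right subtree first, then the left.
Recursive splits:
  root=26; inorder splits into left=[1, 5, 8], right=[27]
  root=27; inorder splits into left=[], right=[]
  root=8; inorder splits into left=[1, 5], right=[]
  root=1; inorder splits into left=[], right=[5]
  root=5; inorder splits into left=[], right=[]
Reconstructed level-order: [26, 8, 27, 1, 5]


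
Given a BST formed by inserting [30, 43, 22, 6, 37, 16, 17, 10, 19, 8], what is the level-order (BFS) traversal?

Tree insertion order: [30, 43, 22, 6, 37, 16, 17, 10, 19, 8]
Tree (level-order array): [30, 22, 43, 6, None, 37, None, None, 16, None, None, 10, 17, 8, None, None, 19]
BFS from the root, enqueuing left then right child of each popped node:
  queue [30] -> pop 30, enqueue [22, 43], visited so far: [30]
  queue [22, 43] -> pop 22, enqueue [6], visited so far: [30, 22]
  queue [43, 6] -> pop 43, enqueue [37], visited so far: [30, 22, 43]
  queue [6, 37] -> pop 6, enqueue [16], visited so far: [30, 22, 43, 6]
  queue [37, 16] -> pop 37, enqueue [none], visited so far: [30, 22, 43, 6, 37]
  queue [16] -> pop 16, enqueue [10, 17], visited so far: [30, 22, 43, 6, 37, 16]
  queue [10, 17] -> pop 10, enqueue [8], visited so far: [30, 22, 43, 6, 37, 16, 10]
  queue [17, 8] -> pop 17, enqueue [19], visited so far: [30, 22, 43, 6, 37, 16, 10, 17]
  queue [8, 19] -> pop 8, enqueue [none], visited so far: [30, 22, 43, 6, 37, 16, 10, 17, 8]
  queue [19] -> pop 19, enqueue [none], visited so far: [30, 22, 43, 6, 37, 16, 10, 17, 8, 19]
Result: [30, 22, 43, 6, 37, 16, 10, 17, 8, 19]


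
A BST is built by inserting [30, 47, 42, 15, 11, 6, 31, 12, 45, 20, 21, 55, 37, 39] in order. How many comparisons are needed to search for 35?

Search path for 35: 30 -> 47 -> 42 -> 31 -> 37
Found: False
Comparisons: 5


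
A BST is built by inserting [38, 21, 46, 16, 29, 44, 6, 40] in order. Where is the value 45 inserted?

Starting tree (level order): [38, 21, 46, 16, 29, 44, None, 6, None, None, None, 40]
Insertion path: 38 -> 46 -> 44
Result: insert 45 as right child of 44
Final tree (level order): [38, 21, 46, 16, 29, 44, None, 6, None, None, None, 40, 45]


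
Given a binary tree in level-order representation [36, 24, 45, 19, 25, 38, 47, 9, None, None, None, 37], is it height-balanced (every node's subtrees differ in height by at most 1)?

Tree (level-order array): [36, 24, 45, 19, 25, 38, 47, 9, None, None, None, 37]
Definition: a tree is height-balanced if, at every node, |h(left) - h(right)| <= 1 (empty subtree has height -1).
Bottom-up per-node check:
  node 9: h_left=-1, h_right=-1, diff=0 [OK], height=0
  node 19: h_left=0, h_right=-1, diff=1 [OK], height=1
  node 25: h_left=-1, h_right=-1, diff=0 [OK], height=0
  node 24: h_left=1, h_right=0, diff=1 [OK], height=2
  node 37: h_left=-1, h_right=-1, diff=0 [OK], height=0
  node 38: h_left=0, h_right=-1, diff=1 [OK], height=1
  node 47: h_left=-1, h_right=-1, diff=0 [OK], height=0
  node 45: h_left=1, h_right=0, diff=1 [OK], height=2
  node 36: h_left=2, h_right=2, diff=0 [OK], height=3
All nodes satisfy the balance condition.
Result: Balanced


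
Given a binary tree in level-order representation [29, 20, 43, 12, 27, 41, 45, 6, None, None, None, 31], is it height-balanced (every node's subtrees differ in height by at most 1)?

Tree (level-order array): [29, 20, 43, 12, 27, 41, 45, 6, None, None, None, 31]
Definition: a tree is height-balanced if, at every node, |h(left) - h(right)| <= 1 (empty subtree has height -1).
Bottom-up per-node check:
  node 6: h_left=-1, h_right=-1, diff=0 [OK], height=0
  node 12: h_left=0, h_right=-1, diff=1 [OK], height=1
  node 27: h_left=-1, h_right=-1, diff=0 [OK], height=0
  node 20: h_left=1, h_right=0, diff=1 [OK], height=2
  node 31: h_left=-1, h_right=-1, diff=0 [OK], height=0
  node 41: h_left=0, h_right=-1, diff=1 [OK], height=1
  node 45: h_left=-1, h_right=-1, diff=0 [OK], height=0
  node 43: h_left=1, h_right=0, diff=1 [OK], height=2
  node 29: h_left=2, h_right=2, diff=0 [OK], height=3
All nodes satisfy the balance condition.
Result: Balanced


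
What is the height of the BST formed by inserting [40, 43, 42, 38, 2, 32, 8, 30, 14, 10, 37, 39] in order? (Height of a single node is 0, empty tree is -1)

Insertion order: [40, 43, 42, 38, 2, 32, 8, 30, 14, 10, 37, 39]
Tree (level-order array): [40, 38, 43, 2, 39, 42, None, None, 32, None, None, None, None, 8, 37, None, 30, None, None, 14, None, 10]
Compute height bottom-up (empty subtree = -1):
  height(10) = 1 + max(-1, -1) = 0
  height(14) = 1 + max(0, -1) = 1
  height(30) = 1 + max(1, -1) = 2
  height(8) = 1 + max(-1, 2) = 3
  height(37) = 1 + max(-1, -1) = 0
  height(32) = 1 + max(3, 0) = 4
  height(2) = 1 + max(-1, 4) = 5
  height(39) = 1 + max(-1, -1) = 0
  height(38) = 1 + max(5, 0) = 6
  height(42) = 1 + max(-1, -1) = 0
  height(43) = 1 + max(0, -1) = 1
  height(40) = 1 + max(6, 1) = 7
Height = 7


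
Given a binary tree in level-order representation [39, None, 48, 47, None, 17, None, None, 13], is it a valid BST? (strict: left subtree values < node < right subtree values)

Level-order array: [39, None, 48, 47, None, 17, None, None, 13]
Validate using subtree bounds (lo, hi): at each node, require lo < value < hi,
then recurse left with hi=value and right with lo=value.
Preorder trace (stopping at first violation):
  at node 39 with bounds (-inf, +inf): OK
  at node 48 with bounds (39, +inf): OK
  at node 47 with bounds (39, 48): OK
  at node 17 with bounds (39, 47): VIOLATION
Node 17 violates its bound: not (39 < 17 < 47).
Result: Not a valid BST


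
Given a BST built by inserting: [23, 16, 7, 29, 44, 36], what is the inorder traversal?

Tree insertion order: [23, 16, 7, 29, 44, 36]
Tree (level-order array): [23, 16, 29, 7, None, None, 44, None, None, 36]
Inorder traversal: [7, 16, 23, 29, 36, 44]


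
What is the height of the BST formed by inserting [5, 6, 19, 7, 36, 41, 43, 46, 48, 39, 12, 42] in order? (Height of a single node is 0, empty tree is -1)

Insertion order: [5, 6, 19, 7, 36, 41, 43, 46, 48, 39, 12, 42]
Tree (level-order array): [5, None, 6, None, 19, 7, 36, None, 12, None, 41, None, None, 39, 43, None, None, 42, 46, None, None, None, 48]
Compute height bottom-up (empty subtree = -1):
  height(12) = 1 + max(-1, -1) = 0
  height(7) = 1 + max(-1, 0) = 1
  height(39) = 1 + max(-1, -1) = 0
  height(42) = 1 + max(-1, -1) = 0
  height(48) = 1 + max(-1, -1) = 0
  height(46) = 1 + max(-1, 0) = 1
  height(43) = 1 + max(0, 1) = 2
  height(41) = 1 + max(0, 2) = 3
  height(36) = 1 + max(-1, 3) = 4
  height(19) = 1 + max(1, 4) = 5
  height(6) = 1 + max(-1, 5) = 6
  height(5) = 1 + max(-1, 6) = 7
Height = 7


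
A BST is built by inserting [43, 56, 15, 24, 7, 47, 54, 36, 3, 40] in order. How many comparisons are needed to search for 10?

Search path for 10: 43 -> 15 -> 7
Found: False
Comparisons: 3


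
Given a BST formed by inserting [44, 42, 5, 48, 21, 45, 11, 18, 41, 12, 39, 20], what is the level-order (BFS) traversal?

Tree insertion order: [44, 42, 5, 48, 21, 45, 11, 18, 41, 12, 39, 20]
Tree (level-order array): [44, 42, 48, 5, None, 45, None, None, 21, None, None, 11, 41, None, 18, 39, None, 12, 20]
BFS from the root, enqueuing left then right child of each popped node:
  queue [44] -> pop 44, enqueue [42, 48], visited so far: [44]
  queue [42, 48] -> pop 42, enqueue [5], visited so far: [44, 42]
  queue [48, 5] -> pop 48, enqueue [45], visited so far: [44, 42, 48]
  queue [5, 45] -> pop 5, enqueue [21], visited so far: [44, 42, 48, 5]
  queue [45, 21] -> pop 45, enqueue [none], visited so far: [44, 42, 48, 5, 45]
  queue [21] -> pop 21, enqueue [11, 41], visited so far: [44, 42, 48, 5, 45, 21]
  queue [11, 41] -> pop 11, enqueue [18], visited so far: [44, 42, 48, 5, 45, 21, 11]
  queue [41, 18] -> pop 41, enqueue [39], visited so far: [44, 42, 48, 5, 45, 21, 11, 41]
  queue [18, 39] -> pop 18, enqueue [12, 20], visited so far: [44, 42, 48, 5, 45, 21, 11, 41, 18]
  queue [39, 12, 20] -> pop 39, enqueue [none], visited so far: [44, 42, 48, 5, 45, 21, 11, 41, 18, 39]
  queue [12, 20] -> pop 12, enqueue [none], visited so far: [44, 42, 48, 5, 45, 21, 11, 41, 18, 39, 12]
  queue [20] -> pop 20, enqueue [none], visited so far: [44, 42, 48, 5, 45, 21, 11, 41, 18, 39, 12, 20]
Result: [44, 42, 48, 5, 45, 21, 11, 41, 18, 39, 12, 20]


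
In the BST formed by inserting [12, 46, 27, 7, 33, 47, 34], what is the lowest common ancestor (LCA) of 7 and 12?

Tree insertion order: [12, 46, 27, 7, 33, 47, 34]
Tree (level-order array): [12, 7, 46, None, None, 27, 47, None, 33, None, None, None, 34]
In a BST, the LCA of p=7, q=12 is the first node v on the
root-to-leaf path with p <= v <= q (go left if both < v, right if both > v).
Walk from root:
  at 12: 7 <= 12 <= 12, this is the LCA
LCA = 12


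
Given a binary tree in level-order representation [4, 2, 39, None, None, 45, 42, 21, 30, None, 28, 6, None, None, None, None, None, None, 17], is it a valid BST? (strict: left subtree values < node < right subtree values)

Level-order array: [4, 2, 39, None, None, 45, 42, 21, 30, None, 28, 6, None, None, None, None, None, None, 17]
Validate using subtree bounds (lo, hi): at each node, require lo < value < hi,
then recurse left with hi=value and right with lo=value.
Preorder trace (stopping at first violation):
  at node 4 with bounds (-inf, +inf): OK
  at node 2 with bounds (-inf, 4): OK
  at node 39 with bounds (4, +inf): OK
  at node 45 with bounds (4, 39): VIOLATION
Node 45 violates its bound: not (4 < 45 < 39).
Result: Not a valid BST


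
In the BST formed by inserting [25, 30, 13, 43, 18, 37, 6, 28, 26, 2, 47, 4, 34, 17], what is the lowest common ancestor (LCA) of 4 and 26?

Tree insertion order: [25, 30, 13, 43, 18, 37, 6, 28, 26, 2, 47, 4, 34, 17]
Tree (level-order array): [25, 13, 30, 6, 18, 28, 43, 2, None, 17, None, 26, None, 37, 47, None, 4, None, None, None, None, 34]
In a BST, the LCA of p=4, q=26 is the first node v on the
root-to-leaf path with p <= v <= q (go left if both < v, right if both > v).
Walk from root:
  at 25: 4 <= 25 <= 26, this is the LCA
LCA = 25


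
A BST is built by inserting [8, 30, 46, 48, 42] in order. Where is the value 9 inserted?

Starting tree (level order): [8, None, 30, None, 46, 42, 48]
Insertion path: 8 -> 30
Result: insert 9 as left child of 30
Final tree (level order): [8, None, 30, 9, 46, None, None, 42, 48]


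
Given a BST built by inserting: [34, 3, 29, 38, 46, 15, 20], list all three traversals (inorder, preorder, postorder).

Tree insertion order: [34, 3, 29, 38, 46, 15, 20]
Tree (level-order array): [34, 3, 38, None, 29, None, 46, 15, None, None, None, None, 20]
Inorder (L, root, R): [3, 15, 20, 29, 34, 38, 46]
Preorder (root, L, R): [34, 3, 29, 15, 20, 38, 46]
Postorder (L, R, root): [20, 15, 29, 3, 46, 38, 34]


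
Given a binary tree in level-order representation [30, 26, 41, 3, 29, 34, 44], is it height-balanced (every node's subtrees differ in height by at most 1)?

Tree (level-order array): [30, 26, 41, 3, 29, 34, 44]
Definition: a tree is height-balanced if, at every node, |h(left) - h(right)| <= 1 (empty subtree has height -1).
Bottom-up per-node check:
  node 3: h_left=-1, h_right=-1, diff=0 [OK], height=0
  node 29: h_left=-1, h_right=-1, diff=0 [OK], height=0
  node 26: h_left=0, h_right=0, diff=0 [OK], height=1
  node 34: h_left=-1, h_right=-1, diff=0 [OK], height=0
  node 44: h_left=-1, h_right=-1, diff=0 [OK], height=0
  node 41: h_left=0, h_right=0, diff=0 [OK], height=1
  node 30: h_left=1, h_right=1, diff=0 [OK], height=2
All nodes satisfy the balance condition.
Result: Balanced
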